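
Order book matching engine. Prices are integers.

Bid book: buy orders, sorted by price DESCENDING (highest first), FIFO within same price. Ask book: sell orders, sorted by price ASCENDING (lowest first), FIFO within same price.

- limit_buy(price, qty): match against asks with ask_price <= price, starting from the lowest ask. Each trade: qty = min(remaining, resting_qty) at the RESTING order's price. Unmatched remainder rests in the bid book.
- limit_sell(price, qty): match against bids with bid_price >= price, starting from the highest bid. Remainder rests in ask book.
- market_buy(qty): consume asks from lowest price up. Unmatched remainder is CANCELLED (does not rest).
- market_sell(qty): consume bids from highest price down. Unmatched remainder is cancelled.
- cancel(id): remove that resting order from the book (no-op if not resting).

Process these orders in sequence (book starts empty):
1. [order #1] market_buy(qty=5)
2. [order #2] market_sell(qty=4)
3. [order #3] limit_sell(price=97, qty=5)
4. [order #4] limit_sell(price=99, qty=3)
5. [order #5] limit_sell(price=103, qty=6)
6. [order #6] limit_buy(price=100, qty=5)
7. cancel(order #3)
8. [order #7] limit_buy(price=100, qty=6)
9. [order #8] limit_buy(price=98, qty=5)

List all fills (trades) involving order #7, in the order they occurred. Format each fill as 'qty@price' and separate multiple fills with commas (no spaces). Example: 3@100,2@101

Answer: 3@99

Derivation:
After op 1 [order #1] market_buy(qty=5): fills=none; bids=[-] asks=[-]
After op 2 [order #2] market_sell(qty=4): fills=none; bids=[-] asks=[-]
After op 3 [order #3] limit_sell(price=97, qty=5): fills=none; bids=[-] asks=[#3:5@97]
After op 4 [order #4] limit_sell(price=99, qty=3): fills=none; bids=[-] asks=[#3:5@97 #4:3@99]
After op 5 [order #5] limit_sell(price=103, qty=6): fills=none; bids=[-] asks=[#3:5@97 #4:3@99 #5:6@103]
After op 6 [order #6] limit_buy(price=100, qty=5): fills=#6x#3:5@97; bids=[-] asks=[#4:3@99 #5:6@103]
After op 7 cancel(order #3): fills=none; bids=[-] asks=[#4:3@99 #5:6@103]
After op 8 [order #7] limit_buy(price=100, qty=6): fills=#7x#4:3@99; bids=[#7:3@100] asks=[#5:6@103]
After op 9 [order #8] limit_buy(price=98, qty=5): fills=none; bids=[#7:3@100 #8:5@98] asks=[#5:6@103]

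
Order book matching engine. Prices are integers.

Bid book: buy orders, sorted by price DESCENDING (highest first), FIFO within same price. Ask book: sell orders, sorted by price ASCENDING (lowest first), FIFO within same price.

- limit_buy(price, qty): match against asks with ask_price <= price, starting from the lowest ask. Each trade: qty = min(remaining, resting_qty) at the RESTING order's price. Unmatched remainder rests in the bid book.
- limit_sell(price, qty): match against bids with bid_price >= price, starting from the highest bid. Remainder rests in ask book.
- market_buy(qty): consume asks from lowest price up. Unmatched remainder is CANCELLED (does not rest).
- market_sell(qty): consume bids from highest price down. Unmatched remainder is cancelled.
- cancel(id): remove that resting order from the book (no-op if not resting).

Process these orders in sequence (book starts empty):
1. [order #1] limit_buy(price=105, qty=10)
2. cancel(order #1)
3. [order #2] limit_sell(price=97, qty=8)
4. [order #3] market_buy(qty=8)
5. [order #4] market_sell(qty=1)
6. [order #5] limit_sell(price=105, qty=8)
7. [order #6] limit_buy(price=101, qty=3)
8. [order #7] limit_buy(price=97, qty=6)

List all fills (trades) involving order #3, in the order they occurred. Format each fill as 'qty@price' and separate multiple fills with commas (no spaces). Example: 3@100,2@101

Answer: 8@97

Derivation:
After op 1 [order #1] limit_buy(price=105, qty=10): fills=none; bids=[#1:10@105] asks=[-]
After op 2 cancel(order #1): fills=none; bids=[-] asks=[-]
After op 3 [order #2] limit_sell(price=97, qty=8): fills=none; bids=[-] asks=[#2:8@97]
After op 4 [order #3] market_buy(qty=8): fills=#3x#2:8@97; bids=[-] asks=[-]
After op 5 [order #4] market_sell(qty=1): fills=none; bids=[-] asks=[-]
After op 6 [order #5] limit_sell(price=105, qty=8): fills=none; bids=[-] asks=[#5:8@105]
After op 7 [order #6] limit_buy(price=101, qty=3): fills=none; bids=[#6:3@101] asks=[#5:8@105]
After op 8 [order #7] limit_buy(price=97, qty=6): fills=none; bids=[#6:3@101 #7:6@97] asks=[#5:8@105]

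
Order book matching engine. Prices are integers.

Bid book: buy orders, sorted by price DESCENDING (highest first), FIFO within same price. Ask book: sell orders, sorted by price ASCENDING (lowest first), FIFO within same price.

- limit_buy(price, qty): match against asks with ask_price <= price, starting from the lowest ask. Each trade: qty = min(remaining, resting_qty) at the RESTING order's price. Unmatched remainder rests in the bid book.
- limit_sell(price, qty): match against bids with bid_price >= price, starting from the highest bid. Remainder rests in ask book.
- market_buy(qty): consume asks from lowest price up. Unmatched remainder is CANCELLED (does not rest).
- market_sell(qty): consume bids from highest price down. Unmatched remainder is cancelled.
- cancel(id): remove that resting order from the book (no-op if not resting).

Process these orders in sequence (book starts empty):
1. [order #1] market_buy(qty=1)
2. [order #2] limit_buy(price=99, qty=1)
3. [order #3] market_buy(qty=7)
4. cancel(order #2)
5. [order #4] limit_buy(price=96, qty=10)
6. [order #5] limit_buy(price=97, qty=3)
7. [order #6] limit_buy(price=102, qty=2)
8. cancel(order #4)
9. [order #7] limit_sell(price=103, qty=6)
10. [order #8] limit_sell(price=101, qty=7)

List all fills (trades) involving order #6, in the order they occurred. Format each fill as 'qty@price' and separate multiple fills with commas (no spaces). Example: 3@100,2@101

After op 1 [order #1] market_buy(qty=1): fills=none; bids=[-] asks=[-]
After op 2 [order #2] limit_buy(price=99, qty=1): fills=none; bids=[#2:1@99] asks=[-]
After op 3 [order #3] market_buy(qty=7): fills=none; bids=[#2:1@99] asks=[-]
After op 4 cancel(order #2): fills=none; bids=[-] asks=[-]
After op 5 [order #4] limit_buy(price=96, qty=10): fills=none; bids=[#4:10@96] asks=[-]
After op 6 [order #5] limit_buy(price=97, qty=3): fills=none; bids=[#5:3@97 #4:10@96] asks=[-]
After op 7 [order #6] limit_buy(price=102, qty=2): fills=none; bids=[#6:2@102 #5:3@97 #4:10@96] asks=[-]
After op 8 cancel(order #4): fills=none; bids=[#6:2@102 #5:3@97] asks=[-]
After op 9 [order #7] limit_sell(price=103, qty=6): fills=none; bids=[#6:2@102 #5:3@97] asks=[#7:6@103]
After op 10 [order #8] limit_sell(price=101, qty=7): fills=#6x#8:2@102; bids=[#5:3@97] asks=[#8:5@101 #7:6@103]

Answer: 2@102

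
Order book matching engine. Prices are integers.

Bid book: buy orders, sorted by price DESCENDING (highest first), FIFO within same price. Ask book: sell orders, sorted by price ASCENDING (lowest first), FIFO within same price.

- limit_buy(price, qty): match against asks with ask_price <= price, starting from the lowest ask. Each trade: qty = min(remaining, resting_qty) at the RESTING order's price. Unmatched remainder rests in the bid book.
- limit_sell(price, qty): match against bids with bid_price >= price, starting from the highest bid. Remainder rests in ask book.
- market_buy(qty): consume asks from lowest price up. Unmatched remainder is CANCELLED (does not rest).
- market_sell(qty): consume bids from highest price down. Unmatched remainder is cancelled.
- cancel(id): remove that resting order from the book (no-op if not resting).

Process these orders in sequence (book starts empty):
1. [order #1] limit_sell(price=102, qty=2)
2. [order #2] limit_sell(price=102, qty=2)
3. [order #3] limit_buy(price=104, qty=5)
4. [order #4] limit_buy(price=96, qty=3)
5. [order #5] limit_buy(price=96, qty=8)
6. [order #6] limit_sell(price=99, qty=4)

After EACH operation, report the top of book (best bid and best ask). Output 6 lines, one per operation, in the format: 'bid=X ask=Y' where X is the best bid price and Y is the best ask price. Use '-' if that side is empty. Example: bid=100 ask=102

After op 1 [order #1] limit_sell(price=102, qty=2): fills=none; bids=[-] asks=[#1:2@102]
After op 2 [order #2] limit_sell(price=102, qty=2): fills=none; bids=[-] asks=[#1:2@102 #2:2@102]
After op 3 [order #3] limit_buy(price=104, qty=5): fills=#3x#1:2@102 #3x#2:2@102; bids=[#3:1@104] asks=[-]
After op 4 [order #4] limit_buy(price=96, qty=3): fills=none; bids=[#3:1@104 #4:3@96] asks=[-]
After op 5 [order #5] limit_buy(price=96, qty=8): fills=none; bids=[#3:1@104 #4:3@96 #5:8@96] asks=[-]
After op 6 [order #6] limit_sell(price=99, qty=4): fills=#3x#6:1@104; bids=[#4:3@96 #5:8@96] asks=[#6:3@99]

Answer: bid=- ask=102
bid=- ask=102
bid=104 ask=-
bid=104 ask=-
bid=104 ask=-
bid=96 ask=99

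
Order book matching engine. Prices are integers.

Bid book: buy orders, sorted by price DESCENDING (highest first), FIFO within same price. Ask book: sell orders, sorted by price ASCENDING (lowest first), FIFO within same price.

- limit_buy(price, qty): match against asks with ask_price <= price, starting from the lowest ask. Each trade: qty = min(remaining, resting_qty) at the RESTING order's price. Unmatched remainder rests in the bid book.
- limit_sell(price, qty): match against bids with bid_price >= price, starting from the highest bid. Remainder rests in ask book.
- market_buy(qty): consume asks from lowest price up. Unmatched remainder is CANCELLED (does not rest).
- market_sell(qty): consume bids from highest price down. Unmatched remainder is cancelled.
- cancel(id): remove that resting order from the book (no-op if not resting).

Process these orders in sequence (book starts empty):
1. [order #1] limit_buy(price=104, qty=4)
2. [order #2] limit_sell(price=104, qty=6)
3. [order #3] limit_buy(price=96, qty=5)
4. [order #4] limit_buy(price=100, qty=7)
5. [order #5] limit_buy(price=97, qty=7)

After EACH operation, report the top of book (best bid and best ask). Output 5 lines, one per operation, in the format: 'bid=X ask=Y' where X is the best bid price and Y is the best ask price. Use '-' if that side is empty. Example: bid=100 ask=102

Answer: bid=104 ask=-
bid=- ask=104
bid=96 ask=104
bid=100 ask=104
bid=100 ask=104

Derivation:
After op 1 [order #1] limit_buy(price=104, qty=4): fills=none; bids=[#1:4@104] asks=[-]
After op 2 [order #2] limit_sell(price=104, qty=6): fills=#1x#2:4@104; bids=[-] asks=[#2:2@104]
After op 3 [order #3] limit_buy(price=96, qty=5): fills=none; bids=[#3:5@96] asks=[#2:2@104]
After op 4 [order #4] limit_buy(price=100, qty=7): fills=none; bids=[#4:7@100 #3:5@96] asks=[#2:2@104]
After op 5 [order #5] limit_buy(price=97, qty=7): fills=none; bids=[#4:7@100 #5:7@97 #3:5@96] asks=[#2:2@104]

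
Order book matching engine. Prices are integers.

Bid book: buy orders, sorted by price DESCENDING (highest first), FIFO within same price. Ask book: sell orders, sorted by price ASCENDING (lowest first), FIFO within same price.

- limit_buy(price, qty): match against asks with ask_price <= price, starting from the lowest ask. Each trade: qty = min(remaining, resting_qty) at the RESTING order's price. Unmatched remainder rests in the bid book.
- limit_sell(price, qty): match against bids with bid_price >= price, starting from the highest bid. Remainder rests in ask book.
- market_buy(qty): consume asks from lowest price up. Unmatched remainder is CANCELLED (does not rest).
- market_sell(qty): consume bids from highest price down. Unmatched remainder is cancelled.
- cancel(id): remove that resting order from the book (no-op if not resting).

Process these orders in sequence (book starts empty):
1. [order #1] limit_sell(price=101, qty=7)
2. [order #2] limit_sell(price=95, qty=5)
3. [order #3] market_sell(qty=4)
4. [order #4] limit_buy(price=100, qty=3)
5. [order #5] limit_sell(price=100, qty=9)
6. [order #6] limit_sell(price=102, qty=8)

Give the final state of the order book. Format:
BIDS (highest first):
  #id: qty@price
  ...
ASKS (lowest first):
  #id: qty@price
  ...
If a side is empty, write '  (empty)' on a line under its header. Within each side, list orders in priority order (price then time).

After op 1 [order #1] limit_sell(price=101, qty=7): fills=none; bids=[-] asks=[#1:7@101]
After op 2 [order #2] limit_sell(price=95, qty=5): fills=none; bids=[-] asks=[#2:5@95 #1:7@101]
After op 3 [order #3] market_sell(qty=4): fills=none; bids=[-] asks=[#2:5@95 #1:7@101]
After op 4 [order #4] limit_buy(price=100, qty=3): fills=#4x#2:3@95; bids=[-] asks=[#2:2@95 #1:7@101]
After op 5 [order #5] limit_sell(price=100, qty=9): fills=none; bids=[-] asks=[#2:2@95 #5:9@100 #1:7@101]
After op 6 [order #6] limit_sell(price=102, qty=8): fills=none; bids=[-] asks=[#2:2@95 #5:9@100 #1:7@101 #6:8@102]

Answer: BIDS (highest first):
  (empty)
ASKS (lowest first):
  #2: 2@95
  #5: 9@100
  #1: 7@101
  #6: 8@102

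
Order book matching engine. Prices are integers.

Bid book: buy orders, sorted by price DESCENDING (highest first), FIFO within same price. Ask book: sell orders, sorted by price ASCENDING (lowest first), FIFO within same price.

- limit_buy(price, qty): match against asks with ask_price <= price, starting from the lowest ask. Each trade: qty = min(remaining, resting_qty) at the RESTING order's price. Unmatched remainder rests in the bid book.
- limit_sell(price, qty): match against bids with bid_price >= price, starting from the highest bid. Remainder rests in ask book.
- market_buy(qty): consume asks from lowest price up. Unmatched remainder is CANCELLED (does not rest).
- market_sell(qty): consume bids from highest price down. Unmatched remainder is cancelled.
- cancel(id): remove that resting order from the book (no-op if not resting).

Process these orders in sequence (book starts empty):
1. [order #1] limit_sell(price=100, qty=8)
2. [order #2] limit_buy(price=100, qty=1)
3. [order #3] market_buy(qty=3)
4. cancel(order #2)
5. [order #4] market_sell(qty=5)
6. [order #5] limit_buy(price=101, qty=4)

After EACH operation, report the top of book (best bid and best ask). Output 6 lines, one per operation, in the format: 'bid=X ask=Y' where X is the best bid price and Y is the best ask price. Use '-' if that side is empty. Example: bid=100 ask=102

After op 1 [order #1] limit_sell(price=100, qty=8): fills=none; bids=[-] asks=[#1:8@100]
After op 2 [order #2] limit_buy(price=100, qty=1): fills=#2x#1:1@100; bids=[-] asks=[#1:7@100]
After op 3 [order #3] market_buy(qty=3): fills=#3x#1:3@100; bids=[-] asks=[#1:4@100]
After op 4 cancel(order #2): fills=none; bids=[-] asks=[#1:4@100]
After op 5 [order #4] market_sell(qty=5): fills=none; bids=[-] asks=[#1:4@100]
After op 6 [order #5] limit_buy(price=101, qty=4): fills=#5x#1:4@100; bids=[-] asks=[-]

Answer: bid=- ask=100
bid=- ask=100
bid=- ask=100
bid=- ask=100
bid=- ask=100
bid=- ask=-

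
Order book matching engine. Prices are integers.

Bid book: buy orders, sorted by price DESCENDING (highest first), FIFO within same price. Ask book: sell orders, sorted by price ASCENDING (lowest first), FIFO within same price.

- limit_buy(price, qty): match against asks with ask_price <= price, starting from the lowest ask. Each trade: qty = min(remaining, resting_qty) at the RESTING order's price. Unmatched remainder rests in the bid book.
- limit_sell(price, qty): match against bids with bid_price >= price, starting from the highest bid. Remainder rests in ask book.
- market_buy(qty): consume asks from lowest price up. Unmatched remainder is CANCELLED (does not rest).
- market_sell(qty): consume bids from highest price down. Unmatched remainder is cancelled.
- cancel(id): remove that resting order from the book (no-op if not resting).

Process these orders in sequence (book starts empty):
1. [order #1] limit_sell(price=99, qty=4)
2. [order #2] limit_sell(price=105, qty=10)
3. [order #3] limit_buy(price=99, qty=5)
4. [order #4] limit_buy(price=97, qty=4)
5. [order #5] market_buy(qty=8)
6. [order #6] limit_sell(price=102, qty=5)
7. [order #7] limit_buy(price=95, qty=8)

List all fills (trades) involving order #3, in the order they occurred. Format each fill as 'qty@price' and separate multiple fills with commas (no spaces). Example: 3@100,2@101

After op 1 [order #1] limit_sell(price=99, qty=4): fills=none; bids=[-] asks=[#1:4@99]
After op 2 [order #2] limit_sell(price=105, qty=10): fills=none; bids=[-] asks=[#1:4@99 #2:10@105]
After op 3 [order #3] limit_buy(price=99, qty=5): fills=#3x#1:4@99; bids=[#3:1@99] asks=[#2:10@105]
After op 4 [order #4] limit_buy(price=97, qty=4): fills=none; bids=[#3:1@99 #4:4@97] asks=[#2:10@105]
After op 5 [order #5] market_buy(qty=8): fills=#5x#2:8@105; bids=[#3:1@99 #4:4@97] asks=[#2:2@105]
After op 6 [order #6] limit_sell(price=102, qty=5): fills=none; bids=[#3:1@99 #4:4@97] asks=[#6:5@102 #2:2@105]
After op 7 [order #7] limit_buy(price=95, qty=8): fills=none; bids=[#3:1@99 #4:4@97 #7:8@95] asks=[#6:5@102 #2:2@105]

Answer: 4@99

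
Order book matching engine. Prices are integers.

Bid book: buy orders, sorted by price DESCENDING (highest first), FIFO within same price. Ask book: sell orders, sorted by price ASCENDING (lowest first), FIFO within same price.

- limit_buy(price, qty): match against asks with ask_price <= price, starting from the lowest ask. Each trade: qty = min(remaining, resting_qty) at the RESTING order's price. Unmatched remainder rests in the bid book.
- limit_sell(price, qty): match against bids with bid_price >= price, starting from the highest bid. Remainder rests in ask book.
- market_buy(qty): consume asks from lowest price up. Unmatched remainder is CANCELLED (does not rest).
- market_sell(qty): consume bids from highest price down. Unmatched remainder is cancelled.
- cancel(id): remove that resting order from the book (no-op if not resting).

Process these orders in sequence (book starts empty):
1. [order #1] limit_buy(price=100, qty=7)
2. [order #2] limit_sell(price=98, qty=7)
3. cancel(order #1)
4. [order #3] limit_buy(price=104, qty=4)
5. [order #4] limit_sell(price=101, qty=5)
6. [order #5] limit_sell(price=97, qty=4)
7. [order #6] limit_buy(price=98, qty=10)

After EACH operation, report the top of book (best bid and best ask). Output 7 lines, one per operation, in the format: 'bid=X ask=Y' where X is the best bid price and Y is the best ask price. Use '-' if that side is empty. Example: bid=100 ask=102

Answer: bid=100 ask=-
bid=- ask=-
bid=- ask=-
bid=104 ask=-
bid=- ask=101
bid=- ask=97
bid=98 ask=101

Derivation:
After op 1 [order #1] limit_buy(price=100, qty=7): fills=none; bids=[#1:7@100] asks=[-]
After op 2 [order #2] limit_sell(price=98, qty=7): fills=#1x#2:7@100; bids=[-] asks=[-]
After op 3 cancel(order #1): fills=none; bids=[-] asks=[-]
After op 4 [order #3] limit_buy(price=104, qty=4): fills=none; bids=[#3:4@104] asks=[-]
After op 5 [order #4] limit_sell(price=101, qty=5): fills=#3x#4:4@104; bids=[-] asks=[#4:1@101]
After op 6 [order #5] limit_sell(price=97, qty=4): fills=none; bids=[-] asks=[#5:4@97 #4:1@101]
After op 7 [order #6] limit_buy(price=98, qty=10): fills=#6x#5:4@97; bids=[#6:6@98] asks=[#4:1@101]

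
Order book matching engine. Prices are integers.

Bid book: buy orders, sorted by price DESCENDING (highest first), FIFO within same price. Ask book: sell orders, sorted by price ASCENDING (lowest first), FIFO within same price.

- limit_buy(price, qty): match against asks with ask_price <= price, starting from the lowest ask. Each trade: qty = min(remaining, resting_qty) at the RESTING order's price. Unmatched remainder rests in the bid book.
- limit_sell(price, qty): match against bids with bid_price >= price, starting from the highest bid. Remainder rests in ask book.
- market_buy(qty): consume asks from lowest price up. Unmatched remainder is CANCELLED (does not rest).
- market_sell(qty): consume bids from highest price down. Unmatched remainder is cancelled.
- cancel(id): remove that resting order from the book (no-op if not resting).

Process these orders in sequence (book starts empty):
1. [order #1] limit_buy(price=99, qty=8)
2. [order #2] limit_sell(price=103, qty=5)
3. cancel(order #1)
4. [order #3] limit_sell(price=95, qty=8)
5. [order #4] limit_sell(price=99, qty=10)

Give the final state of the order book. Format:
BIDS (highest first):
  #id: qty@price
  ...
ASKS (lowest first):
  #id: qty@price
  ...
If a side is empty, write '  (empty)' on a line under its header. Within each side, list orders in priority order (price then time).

Answer: BIDS (highest first):
  (empty)
ASKS (lowest first):
  #3: 8@95
  #4: 10@99
  #2: 5@103

Derivation:
After op 1 [order #1] limit_buy(price=99, qty=8): fills=none; bids=[#1:8@99] asks=[-]
After op 2 [order #2] limit_sell(price=103, qty=5): fills=none; bids=[#1:8@99] asks=[#2:5@103]
After op 3 cancel(order #1): fills=none; bids=[-] asks=[#2:5@103]
After op 4 [order #3] limit_sell(price=95, qty=8): fills=none; bids=[-] asks=[#3:8@95 #2:5@103]
After op 5 [order #4] limit_sell(price=99, qty=10): fills=none; bids=[-] asks=[#3:8@95 #4:10@99 #2:5@103]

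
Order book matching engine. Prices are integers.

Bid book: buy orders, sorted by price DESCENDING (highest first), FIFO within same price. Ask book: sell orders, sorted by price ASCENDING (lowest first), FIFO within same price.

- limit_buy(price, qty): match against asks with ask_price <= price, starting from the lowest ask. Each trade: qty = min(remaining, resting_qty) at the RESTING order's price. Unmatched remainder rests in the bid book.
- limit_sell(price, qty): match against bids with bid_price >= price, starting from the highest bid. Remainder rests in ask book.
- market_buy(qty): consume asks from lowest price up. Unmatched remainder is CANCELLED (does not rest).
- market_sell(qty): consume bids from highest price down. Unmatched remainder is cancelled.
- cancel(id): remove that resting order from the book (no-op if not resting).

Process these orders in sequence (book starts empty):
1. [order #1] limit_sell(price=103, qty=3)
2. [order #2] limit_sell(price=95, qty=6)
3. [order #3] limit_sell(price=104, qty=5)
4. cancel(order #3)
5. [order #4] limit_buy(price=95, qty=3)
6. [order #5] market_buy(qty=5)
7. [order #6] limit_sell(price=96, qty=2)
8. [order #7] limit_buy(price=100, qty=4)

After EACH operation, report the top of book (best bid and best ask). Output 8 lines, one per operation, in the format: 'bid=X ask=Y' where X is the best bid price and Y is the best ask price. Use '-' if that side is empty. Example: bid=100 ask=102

Answer: bid=- ask=103
bid=- ask=95
bid=- ask=95
bid=- ask=95
bid=- ask=95
bid=- ask=103
bid=- ask=96
bid=100 ask=103

Derivation:
After op 1 [order #1] limit_sell(price=103, qty=3): fills=none; bids=[-] asks=[#1:3@103]
After op 2 [order #2] limit_sell(price=95, qty=6): fills=none; bids=[-] asks=[#2:6@95 #1:3@103]
After op 3 [order #3] limit_sell(price=104, qty=5): fills=none; bids=[-] asks=[#2:6@95 #1:3@103 #3:5@104]
After op 4 cancel(order #3): fills=none; bids=[-] asks=[#2:6@95 #1:3@103]
After op 5 [order #4] limit_buy(price=95, qty=3): fills=#4x#2:3@95; bids=[-] asks=[#2:3@95 #1:3@103]
After op 6 [order #5] market_buy(qty=5): fills=#5x#2:3@95 #5x#1:2@103; bids=[-] asks=[#1:1@103]
After op 7 [order #6] limit_sell(price=96, qty=2): fills=none; bids=[-] asks=[#6:2@96 #1:1@103]
After op 8 [order #7] limit_buy(price=100, qty=4): fills=#7x#6:2@96; bids=[#7:2@100] asks=[#1:1@103]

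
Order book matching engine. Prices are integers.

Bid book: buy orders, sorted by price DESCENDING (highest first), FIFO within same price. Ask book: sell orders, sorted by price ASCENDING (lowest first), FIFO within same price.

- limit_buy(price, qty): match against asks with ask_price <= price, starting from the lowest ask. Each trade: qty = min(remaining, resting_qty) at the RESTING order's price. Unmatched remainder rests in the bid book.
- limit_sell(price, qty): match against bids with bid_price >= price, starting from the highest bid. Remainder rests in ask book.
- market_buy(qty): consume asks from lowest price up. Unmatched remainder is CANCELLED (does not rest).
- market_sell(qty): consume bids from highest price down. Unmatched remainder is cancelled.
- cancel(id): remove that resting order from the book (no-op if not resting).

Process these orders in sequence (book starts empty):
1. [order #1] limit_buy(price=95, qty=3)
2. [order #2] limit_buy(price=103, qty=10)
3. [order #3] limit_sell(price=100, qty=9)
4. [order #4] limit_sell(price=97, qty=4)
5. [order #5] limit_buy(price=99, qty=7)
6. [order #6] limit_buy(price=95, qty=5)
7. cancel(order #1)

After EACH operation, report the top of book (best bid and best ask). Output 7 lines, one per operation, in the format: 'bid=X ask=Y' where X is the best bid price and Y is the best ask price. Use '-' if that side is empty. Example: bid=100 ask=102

Answer: bid=95 ask=-
bid=103 ask=-
bid=103 ask=-
bid=95 ask=97
bid=99 ask=-
bid=99 ask=-
bid=99 ask=-

Derivation:
After op 1 [order #1] limit_buy(price=95, qty=3): fills=none; bids=[#1:3@95] asks=[-]
After op 2 [order #2] limit_buy(price=103, qty=10): fills=none; bids=[#2:10@103 #1:3@95] asks=[-]
After op 3 [order #3] limit_sell(price=100, qty=9): fills=#2x#3:9@103; bids=[#2:1@103 #1:3@95] asks=[-]
After op 4 [order #4] limit_sell(price=97, qty=4): fills=#2x#4:1@103; bids=[#1:3@95] asks=[#4:3@97]
After op 5 [order #5] limit_buy(price=99, qty=7): fills=#5x#4:3@97; bids=[#5:4@99 #1:3@95] asks=[-]
After op 6 [order #6] limit_buy(price=95, qty=5): fills=none; bids=[#5:4@99 #1:3@95 #6:5@95] asks=[-]
After op 7 cancel(order #1): fills=none; bids=[#5:4@99 #6:5@95] asks=[-]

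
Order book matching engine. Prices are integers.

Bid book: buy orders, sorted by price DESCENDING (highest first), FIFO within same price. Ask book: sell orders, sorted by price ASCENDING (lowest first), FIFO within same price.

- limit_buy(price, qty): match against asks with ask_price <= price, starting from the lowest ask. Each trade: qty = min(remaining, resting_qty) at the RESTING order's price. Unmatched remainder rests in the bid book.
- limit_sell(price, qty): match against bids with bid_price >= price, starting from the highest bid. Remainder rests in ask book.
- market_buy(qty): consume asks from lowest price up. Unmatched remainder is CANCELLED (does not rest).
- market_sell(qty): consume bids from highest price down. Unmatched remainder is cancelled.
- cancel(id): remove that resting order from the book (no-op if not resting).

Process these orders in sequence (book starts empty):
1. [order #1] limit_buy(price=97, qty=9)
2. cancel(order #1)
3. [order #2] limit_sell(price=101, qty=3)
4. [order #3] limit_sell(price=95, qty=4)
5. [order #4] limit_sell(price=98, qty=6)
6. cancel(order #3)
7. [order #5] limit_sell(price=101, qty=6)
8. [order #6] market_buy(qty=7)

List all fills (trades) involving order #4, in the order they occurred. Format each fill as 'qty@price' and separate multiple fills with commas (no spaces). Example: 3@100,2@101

After op 1 [order #1] limit_buy(price=97, qty=9): fills=none; bids=[#1:9@97] asks=[-]
After op 2 cancel(order #1): fills=none; bids=[-] asks=[-]
After op 3 [order #2] limit_sell(price=101, qty=3): fills=none; bids=[-] asks=[#2:3@101]
After op 4 [order #3] limit_sell(price=95, qty=4): fills=none; bids=[-] asks=[#3:4@95 #2:3@101]
After op 5 [order #4] limit_sell(price=98, qty=6): fills=none; bids=[-] asks=[#3:4@95 #4:6@98 #2:3@101]
After op 6 cancel(order #3): fills=none; bids=[-] asks=[#4:6@98 #2:3@101]
After op 7 [order #5] limit_sell(price=101, qty=6): fills=none; bids=[-] asks=[#4:6@98 #2:3@101 #5:6@101]
After op 8 [order #6] market_buy(qty=7): fills=#6x#4:6@98 #6x#2:1@101; bids=[-] asks=[#2:2@101 #5:6@101]

Answer: 6@98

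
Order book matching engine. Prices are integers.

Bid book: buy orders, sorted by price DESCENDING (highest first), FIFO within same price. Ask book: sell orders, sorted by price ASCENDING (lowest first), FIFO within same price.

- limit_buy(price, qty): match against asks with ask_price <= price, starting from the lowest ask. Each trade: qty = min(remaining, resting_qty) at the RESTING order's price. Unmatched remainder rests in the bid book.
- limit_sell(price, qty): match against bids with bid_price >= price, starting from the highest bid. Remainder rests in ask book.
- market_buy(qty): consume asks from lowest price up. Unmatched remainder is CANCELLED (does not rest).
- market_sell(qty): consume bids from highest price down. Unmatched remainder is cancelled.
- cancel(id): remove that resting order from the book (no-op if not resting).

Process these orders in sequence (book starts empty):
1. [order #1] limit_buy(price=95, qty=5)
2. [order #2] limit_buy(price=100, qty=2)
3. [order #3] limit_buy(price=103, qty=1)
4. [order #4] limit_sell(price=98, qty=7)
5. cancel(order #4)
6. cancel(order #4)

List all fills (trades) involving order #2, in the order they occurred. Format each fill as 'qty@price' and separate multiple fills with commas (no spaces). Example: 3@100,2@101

Answer: 2@100

Derivation:
After op 1 [order #1] limit_buy(price=95, qty=5): fills=none; bids=[#1:5@95] asks=[-]
After op 2 [order #2] limit_buy(price=100, qty=2): fills=none; bids=[#2:2@100 #1:5@95] asks=[-]
After op 3 [order #3] limit_buy(price=103, qty=1): fills=none; bids=[#3:1@103 #2:2@100 #1:5@95] asks=[-]
After op 4 [order #4] limit_sell(price=98, qty=7): fills=#3x#4:1@103 #2x#4:2@100; bids=[#1:5@95] asks=[#4:4@98]
After op 5 cancel(order #4): fills=none; bids=[#1:5@95] asks=[-]
After op 6 cancel(order #4): fills=none; bids=[#1:5@95] asks=[-]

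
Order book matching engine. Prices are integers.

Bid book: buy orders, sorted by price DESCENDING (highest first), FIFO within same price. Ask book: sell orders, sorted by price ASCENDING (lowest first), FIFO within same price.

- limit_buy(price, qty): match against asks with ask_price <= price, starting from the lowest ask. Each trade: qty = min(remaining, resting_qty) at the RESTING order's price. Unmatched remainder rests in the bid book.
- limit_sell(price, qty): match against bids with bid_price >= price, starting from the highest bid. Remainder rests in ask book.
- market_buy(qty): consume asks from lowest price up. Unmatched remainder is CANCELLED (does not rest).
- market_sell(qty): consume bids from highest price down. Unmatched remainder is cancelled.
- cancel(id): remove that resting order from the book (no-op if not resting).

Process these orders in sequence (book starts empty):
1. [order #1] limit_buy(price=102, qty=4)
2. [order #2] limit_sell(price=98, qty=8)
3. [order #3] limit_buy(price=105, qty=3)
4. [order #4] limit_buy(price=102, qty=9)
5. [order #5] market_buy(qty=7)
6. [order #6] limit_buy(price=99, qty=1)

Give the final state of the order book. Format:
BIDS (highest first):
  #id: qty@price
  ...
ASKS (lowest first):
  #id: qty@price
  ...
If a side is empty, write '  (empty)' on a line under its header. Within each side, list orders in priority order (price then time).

After op 1 [order #1] limit_buy(price=102, qty=4): fills=none; bids=[#1:4@102] asks=[-]
After op 2 [order #2] limit_sell(price=98, qty=8): fills=#1x#2:4@102; bids=[-] asks=[#2:4@98]
After op 3 [order #3] limit_buy(price=105, qty=3): fills=#3x#2:3@98; bids=[-] asks=[#2:1@98]
After op 4 [order #4] limit_buy(price=102, qty=9): fills=#4x#2:1@98; bids=[#4:8@102] asks=[-]
After op 5 [order #5] market_buy(qty=7): fills=none; bids=[#4:8@102] asks=[-]
After op 6 [order #6] limit_buy(price=99, qty=1): fills=none; bids=[#4:8@102 #6:1@99] asks=[-]

Answer: BIDS (highest first):
  #4: 8@102
  #6: 1@99
ASKS (lowest first):
  (empty)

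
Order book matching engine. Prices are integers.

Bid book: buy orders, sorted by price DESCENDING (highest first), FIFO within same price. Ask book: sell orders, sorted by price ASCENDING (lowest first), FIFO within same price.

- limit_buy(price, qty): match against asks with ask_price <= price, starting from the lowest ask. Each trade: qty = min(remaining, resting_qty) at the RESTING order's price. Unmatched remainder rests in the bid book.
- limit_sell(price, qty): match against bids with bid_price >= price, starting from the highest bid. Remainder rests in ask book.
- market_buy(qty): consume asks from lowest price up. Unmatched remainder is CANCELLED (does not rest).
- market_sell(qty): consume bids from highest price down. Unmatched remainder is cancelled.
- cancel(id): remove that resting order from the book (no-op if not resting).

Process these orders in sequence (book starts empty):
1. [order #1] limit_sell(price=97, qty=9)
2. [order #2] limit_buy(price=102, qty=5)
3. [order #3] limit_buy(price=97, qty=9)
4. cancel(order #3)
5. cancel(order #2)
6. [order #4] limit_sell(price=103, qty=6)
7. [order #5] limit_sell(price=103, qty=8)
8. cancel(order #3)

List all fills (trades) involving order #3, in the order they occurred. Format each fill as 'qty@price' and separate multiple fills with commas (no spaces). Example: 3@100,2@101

After op 1 [order #1] limit_sell(price=97, qty=9): fills=none; bids=[-] asks=[#1:9@97]
After op 2 [order #2] limit_buy(price=102, qty=5): fills=#2x#1:5@97; bids=[-] asks=[#1:4@97]
After op 3 [order #3] limit_buy(price=97, qty=9): fills=#3x#1:4@97; bids=[#3:5@97] asks=[-]
After op 4 cancel(order #3): fills=none; bids=[-] asks=[-]
After op 5 cancel(order #2): fills=none; bids=[-] asks=[-]
After op 6 [order #4] limit_sell(price=103, qty=6): fills=none; bids=[-] asks=[#4:6@103]
After op 7 [order #5] limit_sell(price=103, qty=8): fills=none; bids=[-] asks=[#4:6@103 #5:8@103]
After op 8 cancel(order #3): fills=none; bids=[-] asks=[#4:6@103 #5:8@103]

Answer: 4@97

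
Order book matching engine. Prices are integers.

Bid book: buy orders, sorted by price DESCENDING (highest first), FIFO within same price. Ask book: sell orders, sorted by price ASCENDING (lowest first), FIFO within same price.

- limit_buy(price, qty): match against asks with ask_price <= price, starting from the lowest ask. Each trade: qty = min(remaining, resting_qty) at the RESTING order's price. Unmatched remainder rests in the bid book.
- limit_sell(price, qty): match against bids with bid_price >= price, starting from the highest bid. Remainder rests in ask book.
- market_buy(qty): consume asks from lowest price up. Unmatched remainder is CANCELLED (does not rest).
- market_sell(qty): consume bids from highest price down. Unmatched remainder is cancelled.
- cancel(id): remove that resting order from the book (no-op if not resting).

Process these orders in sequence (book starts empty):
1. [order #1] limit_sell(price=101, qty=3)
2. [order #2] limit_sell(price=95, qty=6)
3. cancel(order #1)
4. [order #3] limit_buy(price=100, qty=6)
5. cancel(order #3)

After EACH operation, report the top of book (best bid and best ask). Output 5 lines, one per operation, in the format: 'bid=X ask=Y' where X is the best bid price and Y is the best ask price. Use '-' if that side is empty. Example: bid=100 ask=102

After op 1 [order #1] limit_sell(price=101, qty=3): fills=none; bids=[-] asks=[#1:3@101]
After op 2 [order #2] limit_sell(price=95, qty=6): fills=none; bids=[-] asks=[#2:6@95 #1:3@101]
After op 3 cancel(order #1): fills=none; bids=[-] asks=[#2:6@95]
After op 4 [order #3] limit_buy(price=100, qty=6): fills=#3x#2:6@95; bids=[-] asks=[-]
After op 5 cancel(order #3): fills=none; bids=[-] asks=[-]

Answer: bid=- ask=101
bid=- ask=95
bid=- ask=95
bid=- ask=-
bid=- ask=-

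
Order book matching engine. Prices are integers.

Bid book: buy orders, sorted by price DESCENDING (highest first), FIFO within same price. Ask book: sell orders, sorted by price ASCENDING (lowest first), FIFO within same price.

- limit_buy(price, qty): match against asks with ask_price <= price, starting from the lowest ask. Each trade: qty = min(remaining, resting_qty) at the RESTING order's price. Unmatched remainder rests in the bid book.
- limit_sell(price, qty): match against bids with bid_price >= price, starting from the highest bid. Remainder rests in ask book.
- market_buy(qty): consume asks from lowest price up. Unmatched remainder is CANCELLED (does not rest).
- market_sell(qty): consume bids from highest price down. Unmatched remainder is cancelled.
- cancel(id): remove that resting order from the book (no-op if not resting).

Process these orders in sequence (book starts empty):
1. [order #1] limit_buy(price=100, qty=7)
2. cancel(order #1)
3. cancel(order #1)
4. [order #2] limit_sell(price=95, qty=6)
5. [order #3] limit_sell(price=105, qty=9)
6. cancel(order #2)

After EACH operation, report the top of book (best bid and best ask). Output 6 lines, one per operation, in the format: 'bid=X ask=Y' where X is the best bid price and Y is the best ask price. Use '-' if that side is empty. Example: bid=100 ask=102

After op 1 [order #1] limit_buy(price=100, qty=7): fills=none; bids=[#1:7@100] asks=[-]
After op 2 cancel(order #1): fills=none; bids=[-] asks=[-]
After op 3 cancel(order #1): fills=none; bids=[-] asks=[-]
After op 4 [order #2] limit_sell(price=95, qty=6): fills=none; bids=[-] asks=[#2:6@95]
After op 5 [order #3] limit_sell(price=105, qty=9): fills=none; bids=[-] asks=[#2:6@95 #3:9@105]
After op 6 cancel(order #2): fills=none; bids=[-] asks=[#3:9@105]

Answer: bid=100 ask=-
bid=- ask=-
bid=- ask=-
bid=- ask=95
bid=- ask=95
bid=- ask=105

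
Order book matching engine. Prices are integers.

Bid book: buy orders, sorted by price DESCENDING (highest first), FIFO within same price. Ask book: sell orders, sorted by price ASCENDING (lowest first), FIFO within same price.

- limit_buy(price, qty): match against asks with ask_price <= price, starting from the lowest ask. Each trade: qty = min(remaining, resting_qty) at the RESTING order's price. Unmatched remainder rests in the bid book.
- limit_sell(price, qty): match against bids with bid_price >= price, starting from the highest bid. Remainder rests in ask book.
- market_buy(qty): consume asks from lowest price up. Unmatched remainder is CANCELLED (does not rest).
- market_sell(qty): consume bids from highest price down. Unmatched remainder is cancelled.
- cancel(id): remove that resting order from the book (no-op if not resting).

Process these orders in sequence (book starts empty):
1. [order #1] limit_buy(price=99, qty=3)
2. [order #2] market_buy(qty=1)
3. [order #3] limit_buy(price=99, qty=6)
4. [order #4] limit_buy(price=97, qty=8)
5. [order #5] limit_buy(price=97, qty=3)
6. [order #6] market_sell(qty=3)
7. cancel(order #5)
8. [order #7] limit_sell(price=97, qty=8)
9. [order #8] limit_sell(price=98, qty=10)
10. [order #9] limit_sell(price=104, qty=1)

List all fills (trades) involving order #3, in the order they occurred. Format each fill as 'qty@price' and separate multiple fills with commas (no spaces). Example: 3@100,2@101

After op 1 [order #1] limit_buy(price=99, qty=3): fills=none; bids=[#1:3@99] asks=[-]
After op 2 [order #2] market_buy(qty=1): fills=none; bids=[#1:3@99] asks=[-]
After op 3 [order #3] limit_buy(price=99, qty=6): fills=none; bids=[#1:3@99 #3:6@99] asks=[-]
After op 4 [order #4] limit_buy(price=97, qty=8): fills=none; bids=[#1:3@99 #3:6@99 #4:8@97] asks=[-]
After op 5 [order #5] limit_buy(price=97, qty=3): fills=none; bids=[#1:3@99 #3:6@99 #4:8@97 #5:3@97] asks=[-]
After op 6 [order #6] market_sell(qty=3): fills=#1x#6:3@99; bids=[#3:6@99 #4:8@97 #5:3@97] asks=[-]
After op 7 cancel(order #5): fills=none; bids=[#3:6@99 #4:8@97] asks=[-]
After op 8 [order #7] limit_sell(price=97, qty=8): fills=#3x#7:6@99 #4x#7:2@97; bids=[#4:6@97] asks=[-]
After op 9 [order #8] limit_sell(price=98, qty=10): fills=none; bids=[#4:6@97] asks=[#8:10@98]
After op 10 [order #9] limit_sell(price=104, qty=1): fills=none; bids=[#4:6@97] asks=[#8:10@98 #9:1@104]

Answer: 6@99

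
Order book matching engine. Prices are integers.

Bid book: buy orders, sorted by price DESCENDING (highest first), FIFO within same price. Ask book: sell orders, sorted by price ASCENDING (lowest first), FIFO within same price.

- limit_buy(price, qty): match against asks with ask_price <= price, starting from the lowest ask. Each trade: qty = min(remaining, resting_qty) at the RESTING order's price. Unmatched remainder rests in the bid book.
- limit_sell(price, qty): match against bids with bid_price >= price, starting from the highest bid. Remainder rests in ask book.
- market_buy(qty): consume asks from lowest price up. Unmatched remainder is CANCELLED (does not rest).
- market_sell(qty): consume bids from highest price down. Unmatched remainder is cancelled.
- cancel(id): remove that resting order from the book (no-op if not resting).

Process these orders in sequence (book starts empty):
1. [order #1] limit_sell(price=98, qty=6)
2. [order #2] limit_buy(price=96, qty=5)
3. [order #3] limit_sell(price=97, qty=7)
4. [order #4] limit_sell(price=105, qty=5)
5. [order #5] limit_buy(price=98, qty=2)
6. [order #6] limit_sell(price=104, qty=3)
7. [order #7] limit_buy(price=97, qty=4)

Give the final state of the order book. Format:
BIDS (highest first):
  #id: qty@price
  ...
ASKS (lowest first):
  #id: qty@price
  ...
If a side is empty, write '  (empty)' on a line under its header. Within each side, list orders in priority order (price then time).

After op 1 [order #1] limit_sell(price=98, qty=6): fills=none; bids=[-] asks=[#1:6@98]
After op 2 [order #2] limit_buy(price=96, qty=5): fills=none; bids=[#2:5@96] asks=[#1:6@98]
After op 3 [order #3] limit_sell(price=97, qty=7): fills=none; bids=[#2:5@96] asks=[#3:7@97 #1:6@98]
After op 4 [order #4] limit_sell(price=105, qty=5): fills=none; bids=[#2:5@96] asks=[#3:7@97 #1:6@98 #4:5@105]
After op 5 [order #5] limit_buy(price=98, qty=2): fills=#5x#3:2@97; bids=[#2:5@96] asks=[#3:5@97 #1:6@98 #4:5@105]
After op 6 [order #6] limit_sell(price=104, qty=3): fills=none; bids=[#2:5@96] asks=[#3:5@97 #1:6@98 #6:3@104 #4:5@105]
After op 7 [order #7] limit_buy(price=97, qty=4): fills=#7x#3:4@97; bids=[#2:5@96] asks=[#3:1@97 #1:6@98 #6:3@104 #4:5@105]

Answer: BIDS (highest first):
  #2: 5@96
ASKS (lowest first):
  #3: 1@97
  #1: 6@98
  #6: 3@104
  #4: 5@105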